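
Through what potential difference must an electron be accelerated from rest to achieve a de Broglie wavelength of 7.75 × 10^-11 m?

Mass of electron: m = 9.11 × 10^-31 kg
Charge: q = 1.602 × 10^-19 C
250 V

From λ = h/√(2mqV), we solve for V:

λ² = h²/(2mqV)
V = h²/(2mqλ²)
V = (6.626 × 10^-34 J·s)² / (2 × 9.11 × 10^-31 kg × 1.602 × 10^-19 C × (7.75 × 10^-11 m)²)
V = 250 V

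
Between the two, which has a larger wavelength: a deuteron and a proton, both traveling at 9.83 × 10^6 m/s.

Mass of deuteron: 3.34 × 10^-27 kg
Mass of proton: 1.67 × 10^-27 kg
The proton has the longer wavelength.

Using λ = h/(mv), since both particles have the same velocity, the wavelength depends only on mass.

For deuteron: λ₁ = h/(m₁v) = 2.02 × 10^-14 m
For proton: λ₂ = h/(m₂v) = 4.04 × 10^-14 m

Since λ ∝ 1/m at constant velocity, the lighter particle has the longer wavelength.

The proton has the longer de Broglie wavelength.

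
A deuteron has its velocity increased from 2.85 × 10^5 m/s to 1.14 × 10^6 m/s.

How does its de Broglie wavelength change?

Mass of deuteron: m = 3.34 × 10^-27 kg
The wavelength decreases by a factor of 4.

Using λ = h/(mv):

Initial wavelength: λ₁ = h/(mv₁) = 6.96 × 10^-13 m
Final wavelength: λ₂ = h/(mv₂) = 1.74 × 10^-13 m

Since λ ∝ 1/v, when velocity increases by a factor of 4, the wavelength decreases by a factor of 4.

λ₂/λ₁ = v₁/v₂ = 1/4

The wavelength decreases by a factor of 4.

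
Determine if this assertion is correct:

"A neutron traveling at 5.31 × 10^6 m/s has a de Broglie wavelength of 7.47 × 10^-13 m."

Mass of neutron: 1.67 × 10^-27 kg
False

The claim is incorrect.

Using λ = h/(mv):
λ = (6.626 × 10^-34 J·s) / (1.67 × 10^-27 kg × 5.31 × 10^6 m/s)
λ = 7.47 × 10^-14 m

The actual wavelength differs from the claimed 7.47 × 10^-13 m.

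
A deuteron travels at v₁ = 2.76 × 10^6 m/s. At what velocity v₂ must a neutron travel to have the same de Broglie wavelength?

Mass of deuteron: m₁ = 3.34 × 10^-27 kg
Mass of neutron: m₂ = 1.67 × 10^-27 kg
v₂ = 5.52 × 10^6 m/s

For equal de Broglie wavelengths: λ₁ = λ₂

h/(m₁v₁) = h/(m₂v₂)
m₁v₁ = m₂v₂
v₂ = v₁ · (m₁/m₂)

v₂ = 2.76 × 10^6 m/s × (3.34 × 10^-27 kg / 1.67 × 10^-27 kg)
v₂ = 5.52 × 10^6 m/s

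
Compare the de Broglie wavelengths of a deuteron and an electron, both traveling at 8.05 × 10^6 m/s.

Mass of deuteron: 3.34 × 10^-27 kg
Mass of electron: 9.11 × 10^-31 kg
The electron has the longer wavelength.

Using λ = h/(mv), since both particles have the same velocity, the wavelength depends only on mass.

For deuteron: λ₁ = h/(m₁v) = 2.46 × 10^-14 m
For electron: λ₂ = h/(m₂v) = 9.04 × 10^-11 m

Since λ ∝ 1/m at constant velocity, the lighter particle has the longer wavelength.

The electron has the longer de Broglie wavelength.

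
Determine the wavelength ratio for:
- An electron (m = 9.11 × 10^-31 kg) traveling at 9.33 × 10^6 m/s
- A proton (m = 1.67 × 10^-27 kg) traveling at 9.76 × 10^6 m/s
λ₁/λ₂ = 1.92 × 10^3

Using λ = h/(mv):

λ₁ = h/(m₁v₁) = 7.80 × 10^-11 m
λ₂ = h/(m₂v₂) = 4.07 × 10^-14 m

Ratio λ₁/λ₂ = (m₂v₂)/(m₁v₁)
         = (1.67 × 10^-27 kg × 9.76 × 10^6 m/s) / (9.11 × 10^-31 kg × 9.33 × 10^6 m/s)
         = 1.92 × 10^3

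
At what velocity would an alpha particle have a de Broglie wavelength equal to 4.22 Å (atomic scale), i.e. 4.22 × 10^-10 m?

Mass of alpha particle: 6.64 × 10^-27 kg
2.36 × 10^2 m/s

From λ = h/(mv), solve for v:

v = h/(mλ)
v = (6.626 × 10^-34 J·s) / (6.64 × 10^-27 kg × 4.22 × 10^-10 m)
v = 2.36 × 10^2 m/s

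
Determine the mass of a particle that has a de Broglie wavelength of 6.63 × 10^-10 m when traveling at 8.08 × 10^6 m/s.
1.24 × 10^-31 kg

From the de Broglie relation λ = h/(mv), we solve for m:

m = h/(λv)
m = (6.626 × 10^-34 J·s) / (6.63 × 10^-10 m × 8.08 × 10^6 m/s)
m = 1.24 × 10^-31 kg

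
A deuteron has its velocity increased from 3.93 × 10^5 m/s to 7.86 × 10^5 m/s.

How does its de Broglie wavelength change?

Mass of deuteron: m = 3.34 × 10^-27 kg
The wavelength decreases by a factor of 2.

Using λ = h/(mv):

Initial wavelength: λ₁ = h/(mv₁) = 5.05 × 10^-13 m
Final wavelength: λ₂ = h/(mv₂) = 2.52 × 10^-13 m

Since λ ∝ 1/v, when velocity increases by a factor of 2, the wavelength decreases by a factor of 2.

λ₂/λ₁ = v₁/v₂ = 1/2

The wavelength decreases by a factor of 2.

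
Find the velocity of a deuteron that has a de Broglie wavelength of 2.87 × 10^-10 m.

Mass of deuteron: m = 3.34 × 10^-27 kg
6.91 × 10^2 m/s

From the de Broglie relation λ = h/(mv), we solve for v:

v = h/(mλ)
v = (6.626 × 10^-34 J·s) / (3.34 × 10^-27 kg × 2.87 × 10^-10 m)
v = 6.91 × 10^2 m/s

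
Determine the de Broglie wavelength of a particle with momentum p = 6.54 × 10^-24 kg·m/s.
1.01 × 10^-10 m

Using the de Broglie relation λ = h/p:

λ = h/p
λ = (6.626 × 10^-34 J·s) / (6.54 × 10^-24 kg·m/s)
λ = 1.01 × 10^-10 m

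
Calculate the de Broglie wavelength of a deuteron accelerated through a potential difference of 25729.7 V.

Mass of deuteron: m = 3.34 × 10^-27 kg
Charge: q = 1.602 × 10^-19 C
1.26 × 10^-13 m

When a particle is accelerated through voltage V, it gains kinetic energy KE = qV.

The de Broglie wavelength is then λ = h/√(2mqV):

λ = h/√(2mqV)
λ = (6.626 × 10^-34 J·s) / √(2 × 3.34 × 10^-27 kg × 1.602 × 10^-19 C × 25729.7 V)
λ = 1.26 × 10^-13 m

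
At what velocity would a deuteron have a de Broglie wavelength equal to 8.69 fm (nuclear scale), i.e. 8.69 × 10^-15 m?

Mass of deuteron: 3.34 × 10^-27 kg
2.28 × 10^7 m/s

From λ = h/(mv), solve for v:

v = h/(mλ)
v = (6.626 × 10^-34 J·s) / (3.34 × 10^-27 kg × 8.69 × 10^-15 m)
v = 2.28 × 10^7 m/s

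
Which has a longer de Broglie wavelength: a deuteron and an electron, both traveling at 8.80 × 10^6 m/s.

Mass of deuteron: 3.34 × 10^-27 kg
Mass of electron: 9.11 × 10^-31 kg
The electron has the longer wavelength.

Using λ = h/(mv), since both particles have the same velocity, the wavelength depends only on mass.

For deuteron: λ₁ = h/(m₁v) = 2.25 × 10^-14 m
For electron: λ₂ = h/(m₂v) = 8.27 × 10^-11 m

Since λ ∝ 1/m at constant velocity, the lighter particle has the longer wavelength.

The electron has the longer de Broglie wavelength.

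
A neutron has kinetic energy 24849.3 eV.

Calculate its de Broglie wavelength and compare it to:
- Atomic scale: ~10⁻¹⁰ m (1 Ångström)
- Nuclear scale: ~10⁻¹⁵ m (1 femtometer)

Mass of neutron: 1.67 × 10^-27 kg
λ = 1.82 × 10^-13 m, which is between nuclear and atomic scales.

Using λ = h/√(2mKE):

KE = 24849.3 eV = 3.981 × 10^-15 J

λ = h/√(2mKE)
λ = (6.626 × 10^-34 J·s) / √(2 × 1.67 × 10^-27 kg × 3.981 × 10^-15 J)
λ = 1.82 × 10^-13 m

Comparison:
- Atomic scale (10⁻¹⁰ m): λ is 0.0018× this size
- Nuclear scale (10⁻¹⁵ m): λ is 1.8e+02× this size

The wavelength is between nuclear and atomic scales.

This wavelength is appropriate for probing atomic structure but too large for nuclear physics experiments.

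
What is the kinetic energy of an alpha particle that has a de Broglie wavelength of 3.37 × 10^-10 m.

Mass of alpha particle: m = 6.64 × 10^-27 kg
2.91 × 10^-22 J (or 1.82 × 10^-3 eV)

From λ = h/√(2mKE), we solve for KE:

λ² = h²/(2mKE)
KE = h²/(2mλ²)
KE = (6.626 × 10^-34 J·s)² / (2 × 6.64 × 10^-27 kg × (3.37 × 10^-10 m)²)
KE = 2.91 × 10^-22 J
KE = 1.82 × 10^-3 eV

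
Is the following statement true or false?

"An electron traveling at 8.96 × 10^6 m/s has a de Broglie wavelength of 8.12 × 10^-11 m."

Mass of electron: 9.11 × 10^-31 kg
True

The claim is correct.

Using λ = h/(mv):
λ = (6.626 × 10^-34 J·s) / (9.11 × 10^-31 kg × 8.96 × 10^6 m/s)
λ = 8.12 × 10^-11 m

This matches the claimed value.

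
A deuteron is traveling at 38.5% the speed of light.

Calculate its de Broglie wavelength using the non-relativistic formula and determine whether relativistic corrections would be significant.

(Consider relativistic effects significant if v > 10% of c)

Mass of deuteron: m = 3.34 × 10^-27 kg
Yes, relativistic corrections are needed.

Using the non-relativistic de Broglie formula λ = h/(mv):

v = 38.5% × c = 1.154 × 10^8 m/s

λ = h/(mv)
λ = (6.626 × 10^-34 J·s) / (3.34 × 10^-27 kg × 1.154 × 10^8 m/s)
λ = 1.72 × 10^-15 m

Since v = 38.5% of c > 10% of c, relativistic corrections ARE significant and the actual wavelength would differ from this non-relativistic estimate.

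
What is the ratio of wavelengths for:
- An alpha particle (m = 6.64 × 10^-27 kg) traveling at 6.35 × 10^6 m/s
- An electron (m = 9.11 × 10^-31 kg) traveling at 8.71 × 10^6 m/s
λ₁/λ₂ = 1.88 × 10^-4

Using λ = h/(mv):

λ₁ = h/(m₁v₁) = 1.57 × 10^-14 m
λ₂ = h/(m₂v₂) = 8.35 × 10^-11 m

Ratio λ₁/λ₂ = (m₂v₂)/(m₁v₁)
         = (9.11 × 10^-31 kg × 8.71 × 10^6 m/s) / (6.64 × 10^-27 kg × 6.35 × 10^6 m/s)
         = 1.88 × 10^-4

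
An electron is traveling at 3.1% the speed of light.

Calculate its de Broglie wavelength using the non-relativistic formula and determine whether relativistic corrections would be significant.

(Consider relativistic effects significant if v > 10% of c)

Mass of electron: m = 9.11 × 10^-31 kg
No, relativistic corrections are not needed.

Using the non-relativistic de Broglie formula λ = h/(mv):

v = 3.1% × c = 9.294 × 10^6 m/s

λ = h/(mv)
λ = (6.626 × 10^-34 J·s) / (9.11 × 10^-31 kg × 9.294 × 10^6 m/s)
λ = 7.83 × 10^-11 m

Since v = 3.1% of c < 10% of c, relativistic corrections are NOT significant and this non-relativistic result is a good approximation.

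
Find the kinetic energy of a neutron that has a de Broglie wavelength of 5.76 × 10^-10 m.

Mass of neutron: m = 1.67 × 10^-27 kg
3.96 × 10^-22 J (or 2.47 × 10^-3 eV)

From λ = h/√(2mKE), we solve for KE:

λ² = h²/(2mKE)
KE = h²/(2mλ²)
KE = (6.626 × 10^-34 J·s)² / (2 × 1.67 × 10^-27 kg × (5.76 × 10^-10 m)²)
KE = 3.96 × 10^-22 J
KE = 2.47 × 10^-3 eV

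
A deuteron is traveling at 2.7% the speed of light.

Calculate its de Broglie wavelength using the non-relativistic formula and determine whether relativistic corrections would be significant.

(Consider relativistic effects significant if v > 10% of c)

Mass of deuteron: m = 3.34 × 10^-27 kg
No, relativistic corrections are not needed.

Using the non-relativistic de Broglie formula λ = h/(mv):

v = 2.7% × c = 8.094 × 10^6 m/s

λ = h/(mv)
λ = (6.626 × 10^-34 J·s) / (3.34 × 10^-27 kg × 8.094 × 10^6 m/s)
λ = 2.45 × 10^-14 m

Since v = 2.7% of c < 10% of c, relativistic corrections are NOT significant and this non-relativistic result is a good approximation.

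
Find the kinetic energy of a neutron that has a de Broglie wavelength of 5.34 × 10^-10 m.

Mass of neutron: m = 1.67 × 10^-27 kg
4.61 × 10^-22 J (or 2.88 × 10^-3 eV)

From λ = h/√(2mKE), we solve for KE:

λ² = h²/(2mKE)
KE = h²/(2mλ²)
KE = (6.626 × 10^-34 J·s)² / (2 × 1.67 × 10^-27 kg × (5.34 × 10^-10 m)²)
KE = 4.61 × 10^-22 J
KE = 2.88 × 10^-3 eV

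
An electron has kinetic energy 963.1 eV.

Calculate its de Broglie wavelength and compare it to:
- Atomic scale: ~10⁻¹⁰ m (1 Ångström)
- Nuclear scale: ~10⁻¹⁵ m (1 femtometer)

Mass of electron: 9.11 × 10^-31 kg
λ = 3.95 × 10^-11 m, which is between nuclear and atomic scales.

Using λ = h/√(2mKE):

KE = 963.1 eV = 1.543 × 10^-16 J

λ = h/√(2mKE)
λ = (6.626 × 10^-34 J·s) / √(2 × 9.11 × 10^-31 kg × 1.543 × 10^-16 J)
λ = 3.95 × 10^-11 m

Comparison:
- Atomic scale (10⁻¹⁰ m): λ is 0.4× this size
- Nuclear scale (10⁻¹⁵ m): λ is 4e+04× this size

The wavelength is between nuclear and atomic scales.

This wavelength is appropriate for probing atomic structure but too large for nuclear physics experiments.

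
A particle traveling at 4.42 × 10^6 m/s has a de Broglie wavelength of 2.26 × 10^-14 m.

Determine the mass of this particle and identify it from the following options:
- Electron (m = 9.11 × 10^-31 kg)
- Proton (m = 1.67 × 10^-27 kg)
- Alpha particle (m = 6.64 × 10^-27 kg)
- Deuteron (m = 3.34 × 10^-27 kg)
The particle is an alpha particle.

From λ = h/(mv), solve for mass:

m = h/(λv)
m = (6.626 × 10^-34 J·s) / (2.26 × 10^-14 m × 4.42 × 10^6 m/s)
m = 6.63 × 10^-27 kg

Comparing with the listed masses, this is closest to an alpha particle.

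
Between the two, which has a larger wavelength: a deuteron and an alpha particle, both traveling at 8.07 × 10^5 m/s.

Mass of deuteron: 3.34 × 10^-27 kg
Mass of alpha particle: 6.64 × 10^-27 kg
The deuteron has the longer wavelength.

Using λ = h/(mv), since both particles have the same velocity, the wavelength depends only on mass.

For deuteron: λ₁ = h/(m₁v) = 2.46 × 10^-13 m
For alpha particle: λ₂ = h/(m₂v) = 1.24 × 10^-13 m

Since λ ∝ 1/m at constant velocity, the lighter particle has the longer wavelength.

The deuteron has the longer de Broglie wavelength.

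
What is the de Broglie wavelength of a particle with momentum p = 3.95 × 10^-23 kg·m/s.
1.68 × 10^-11 m

Using the de Broglie relation λ = h/p:

λ = h/p
λ = (6.626 × 10^-34 J·s) / (3.95 × 10^-23 kg·m/s)
λ = 1.68 × 10^-11 m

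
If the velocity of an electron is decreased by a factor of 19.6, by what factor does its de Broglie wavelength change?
The wavelength increases by a factor of 19.6.

From λ = h/(mv), the wavelength is inversely proportional to velocity:

λ ∝ 1/v

If v → v/19.6, then λ → 19.6λ

When velocity is decreased by a factor of 19.6, the wavelength increases by a factor of 19.6.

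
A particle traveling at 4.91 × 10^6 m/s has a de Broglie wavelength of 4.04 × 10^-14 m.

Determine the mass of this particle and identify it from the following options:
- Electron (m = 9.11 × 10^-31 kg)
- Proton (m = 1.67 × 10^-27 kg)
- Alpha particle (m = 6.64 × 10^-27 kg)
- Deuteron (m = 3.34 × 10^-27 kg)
The particle is a deuteron.

From λ = h/(mv), solve for mass:

m = h/(λv)
m = (6.626 × 10^-34 J·s) / (4.04 × 10^-14 m × 4.91 × 10^6 m/s)
m = 3.34 × 10^-27 kg

Comparing with the listed masses, this is closest to a deuteron.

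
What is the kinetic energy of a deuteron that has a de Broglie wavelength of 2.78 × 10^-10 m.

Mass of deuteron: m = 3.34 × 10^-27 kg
8.50 × 10^-22 J (or 5.31 × 10^-3 eV)

From λ = h/√(2mKE), we solve for KE:

λ² = h²/(2mKE)
KE = h²/(2mλ²)
KE = (6.626 × 10^-34 J·s)² / (2 × 3.34 × 10^-27 kg × (2.78 × 10^-10 m)²)
KE = 8.50 × 10^-22 J
KE = 5.31 × 10^-3 eV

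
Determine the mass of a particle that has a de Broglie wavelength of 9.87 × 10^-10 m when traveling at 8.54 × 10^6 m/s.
7.86 × 10^-32 kg

From the de Broglie relation λ = h/(mv), we solve for m:

m = h/(λv)
m = (6.626 × 10^-34 J·s) / (9.87 × 10^-10 m × 8.54 × 10^6 m/s)
m = 7.86 × 10^-32 kg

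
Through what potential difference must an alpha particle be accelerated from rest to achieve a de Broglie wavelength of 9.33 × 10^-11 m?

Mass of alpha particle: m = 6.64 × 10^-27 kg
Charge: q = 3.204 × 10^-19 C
1.19 × 10^-2 V

From λ = h/√(2mqV), we solve for V:

λ² = h²/(2mqV)
V = h²/(2mqλ²)
V = (6.626 × 10^-34 J·s)² / (2 × 6.64 × 10^-27 kg × 3.204 × 10^-19 C × (9.33 × 10^-11 m)²)
V = 1.19 × 10^-2 V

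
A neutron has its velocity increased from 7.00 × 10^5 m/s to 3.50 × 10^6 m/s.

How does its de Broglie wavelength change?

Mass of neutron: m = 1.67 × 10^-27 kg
The wavelength decreases by a factor of 5.

Using λ = h/(mv):

Initial wavelength: λ₁ = h/(mv₁) = 5.67 × 10^-13 m
Final wavelength: λ₂ = h/(mv₂) = 1.13 × 10^-13 m

Since λ ∝ 1/v, when velocity increases by a factor of 5, the wavelength decreases by a factor of 5.

λ₂/λ₁ = v₁/v₂ = 1/5

The wavelength decreases by a factor of 5.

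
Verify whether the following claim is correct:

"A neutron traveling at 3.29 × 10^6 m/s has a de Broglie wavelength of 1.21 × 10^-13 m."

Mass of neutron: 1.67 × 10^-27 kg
True

The claim is correct.

Using λ = h/(mv):
λ = (6.626 × 10^-34 J·s) / (1.67 × 10^-27 kg × 3.29 × 10^6 m/s)
λ = 1.21 × 10^-13 m

This matches the claimed value.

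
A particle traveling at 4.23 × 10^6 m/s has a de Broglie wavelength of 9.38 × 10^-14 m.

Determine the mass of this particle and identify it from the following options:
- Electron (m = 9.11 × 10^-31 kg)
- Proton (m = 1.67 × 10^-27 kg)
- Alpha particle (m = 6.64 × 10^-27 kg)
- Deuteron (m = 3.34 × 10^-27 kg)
The particle is a proton.

From λ = h/(mv), solve for mass:

m = h/(λv)
m = (6.626 × 10^-34 J·s) / (9.38 × 10^-14 m × 4.23 × 10^6 m/s)
m = 1.67 × 10^-27 kg

Comparing with the listed masses, this is closest to a proton.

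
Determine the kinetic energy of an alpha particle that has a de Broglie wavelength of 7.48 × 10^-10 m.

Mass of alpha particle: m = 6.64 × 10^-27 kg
5.91 × 10^-23 J (or 3.69 × 10^-4 eV)

From λ = h/√(2mKE), we solve for KE:

λ² = h²/(2mKE)
KE = h²/(2mλ²)
KE = (6.626 × 10^-34 J·s)² / (2 × 6.64 × 10^-27 kg × (7.48 × 10^-10 m)²)
KE = 5.91 × 10^-23 J
KE = 3.69 × 10^-4 eV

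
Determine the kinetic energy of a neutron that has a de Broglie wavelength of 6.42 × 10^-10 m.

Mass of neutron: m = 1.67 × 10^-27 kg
3.19 × 10^-22 J (or 1.99 × 10^-3 eV)

From λ = h/√(2mKE), we solve for KE:

λ² = h²/(2mKE)
KE = h²/(2mλ²)
KE = (6.626 × 10^-34 J·s)² / (2 × 1.67 × 10^-27 kg × (6.42 × 10^-10 m)²)
KE = 3.19 × 10^-22 J
KE = 1.99 × 10^-3 eV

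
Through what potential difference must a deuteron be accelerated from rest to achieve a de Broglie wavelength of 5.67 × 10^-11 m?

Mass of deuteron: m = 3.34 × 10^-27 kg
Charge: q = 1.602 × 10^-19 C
1.28 × 10^-1 V

From λ = h/√(2mqV), we solve for V:

λ² = h²/(2mqV)
V = h²/(2mqλ²)
V = (6.626 × 10^-34 J·s)² / (2 × 3.34 × 10^-27 kg × 1.602 × 10^-19 C × (5.67 × 10^-11 m)²)
V = 1.28 × 10^-1 V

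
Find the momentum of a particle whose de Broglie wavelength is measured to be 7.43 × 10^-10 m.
8.92 × 10^-25 kg·m/s

From the de Broglie relation λ = h/p, we solve for p:

p = h/λ
p = (6.626 × 10^-34 J·s) / (7.43 × 10^-10 m)
p = 8.92 × 10^-25 kg·m/s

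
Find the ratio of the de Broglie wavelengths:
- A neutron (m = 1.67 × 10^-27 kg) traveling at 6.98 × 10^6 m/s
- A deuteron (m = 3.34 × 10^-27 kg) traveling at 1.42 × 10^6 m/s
λ₁/λ₂ = 0.407

Using λ = h/(mv):

λ₁ = h/(m₁v₁) = 5.68 × 10^-14 m
λ₂ = h/(m₂v₂) = 1.40 × 10^-13 m

Ratio λ₁/λ₂ = (m₂v₂)/(m₁v₁)
         = (3.34 × 10^-27 kg × 1.42 × 10^6 m/s) / (1.67 × 10^-27 kg × 6.98 × 10^6 m/s)
         = 0.407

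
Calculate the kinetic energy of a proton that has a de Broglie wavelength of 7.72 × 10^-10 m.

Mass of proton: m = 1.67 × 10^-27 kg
2.21 × 10^-22 J (or 1.38 × 10^-3 eV)

From λ = h/√(2mKE), we solve for KE:

λ² = h²/(2mKE)
KE = h²/(2mλ²)
KE = (6.626 × 10^-34 J·s)² / (2 × 1.67 × 10^-27 kg × (7.72 × 10^-10 m)²)
KE = 2.21 × 10^-22 J
KE = 1.38 × 10^-3 eV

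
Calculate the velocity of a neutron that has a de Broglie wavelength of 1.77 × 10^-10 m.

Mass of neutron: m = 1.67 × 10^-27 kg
2.24 × 10^3 m/s

From the de Broglie relation λ = h/(mv), we solve for v:

v = h/(mλ)
v = (6.626 × 10^-34 J·s) / (1.67 × 10^-27 kg × 1.77 × 10^-10 m)
v = 2.24 × 10^3 m/s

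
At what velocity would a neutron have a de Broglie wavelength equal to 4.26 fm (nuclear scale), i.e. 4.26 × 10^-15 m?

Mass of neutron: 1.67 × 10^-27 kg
9.31 × 10^7 m/s

From λ = h/(mv), solve for v:

v = h/(mλ)
v = (6.626 × 10^-34 J·s) / (1.67 × 10^-27 kg × 4.26 × 10^-15 m)
v = 9.31 × 10^7 m/s

Note: This velocity is 31.1% of the speed of light, so relativistic corrections would be needed for a more accurate calculation.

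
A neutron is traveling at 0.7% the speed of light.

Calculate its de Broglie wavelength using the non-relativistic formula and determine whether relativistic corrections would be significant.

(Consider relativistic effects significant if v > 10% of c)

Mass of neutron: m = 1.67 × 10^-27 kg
No, relativistic corrections are not needed.

Using the non-relativistic de Broglie formula λ = h/(mv):

v = 0.7% × c = 2.099 × 10^6 m/s

λ = h/(mv)
λ = (6.626 × 10^-34 J·s) / (1.67 × 10^-27 kg × 2.099 × 10^6 m/s)
λ = 1.89 × 10^-13 m

Since v = 0.7% of c < 10% of c, relativistic corrections are NOT significant and this non-relativistic result is a good approximation.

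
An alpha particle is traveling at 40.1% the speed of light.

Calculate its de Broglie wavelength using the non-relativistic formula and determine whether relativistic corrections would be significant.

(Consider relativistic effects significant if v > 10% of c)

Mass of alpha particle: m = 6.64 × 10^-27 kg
Yes, relativistic corrections are needed.

Using the non-relativistic de Broglie formula λ = h/(mv):

v = 40.1% × c = 1.202 × 10^8 m/s

λ = h/(mv)
λ = (6.626 × 10^-34 J·s) / (6.64 × 10^-27 kg × 1.202 × 10^8 m/s)
λ = 8.30 × 10^-16 m

Since v = 40.1% of c > 10% of c, relativistic corrections ARE significant and the actual wavelength would differ from this non-relativistic estimate.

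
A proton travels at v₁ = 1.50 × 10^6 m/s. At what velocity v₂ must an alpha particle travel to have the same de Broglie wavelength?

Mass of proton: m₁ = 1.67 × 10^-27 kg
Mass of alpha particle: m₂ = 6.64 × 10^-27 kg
v₂ = 3.77 × 10^5 m/s

For equal de Broglie wavelengths: λ₁ = λ₂

h/(m₁v₁) = h/(m₂v₂)
m₁v₁ = m₂v₂
v₂ = v₁ · (m₁/m₂)

v₂ = 1.50 × 10^6 m/s × (1.67 × 10^-27 kg / 6.64 × 10^-27 kg)
v₂ = 3.77 × 10^5 m/s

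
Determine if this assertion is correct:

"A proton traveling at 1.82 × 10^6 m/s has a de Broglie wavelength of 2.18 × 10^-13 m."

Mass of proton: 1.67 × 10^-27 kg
True

The claim is correct.

Using λ = h/(mv):
λ = (6.626 × 10^-34 J·s) / (1.67 × 10^-27 kg × 1.82 × 10^6 m/s)
λ = 2.18 × 10^-13 m

This matches the claimed value.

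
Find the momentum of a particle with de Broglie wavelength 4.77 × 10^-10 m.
1.39 × 10^-24 kg·m/s

From the de Broglie relation λ = h/p, we solve for p:

p = h/λ
p = (6.626 × 10^-34 J·s) / (4.77 × 10^-10 m)
p = 1.39 × 10^-24 kg·m/s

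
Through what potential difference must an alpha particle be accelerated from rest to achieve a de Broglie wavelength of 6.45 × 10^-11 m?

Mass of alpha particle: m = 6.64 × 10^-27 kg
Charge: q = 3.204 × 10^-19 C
2.48 × 10^-2 V

From λ = h/√(2mqV), we solve for V:

λ² = h²/(2mqV)
V = h²/(2mqλ²)
V = (6.626 × 10^-34 J·s)² / (2 × 6.64 × 10^-27 kg × 3.204 × 10^-19 C × (6.45 × 10^-11 m)²)
V = 2.48 × 10^-2 V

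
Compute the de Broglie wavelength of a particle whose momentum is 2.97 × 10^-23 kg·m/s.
2.23 × 10^-11 m

Using the de Broglie relation λ = h/p:

λ = h/p
λ = (6.626 × 10^-34 J·s) / (2.97 × 10^-23 kg·m/s)
λ = 2.23 × 10^-11 m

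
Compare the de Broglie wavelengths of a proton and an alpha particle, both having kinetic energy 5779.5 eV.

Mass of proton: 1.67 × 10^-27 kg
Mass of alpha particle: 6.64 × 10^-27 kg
The proton has the longer wavelength.

Using λ = h/√(2mKE):

For proton: λ₁ = h/√(2m₁KE) = 3.77 × 10^-13 m
For alpha particle: λ₂ = h/√(2m₂KE) = 1.89 × 10^-13 m

Since λ ∝ 1/√m at constant kinetic energy, the lighter particle has the longer wavelength.

The proton has the longer de Broglie wavelength.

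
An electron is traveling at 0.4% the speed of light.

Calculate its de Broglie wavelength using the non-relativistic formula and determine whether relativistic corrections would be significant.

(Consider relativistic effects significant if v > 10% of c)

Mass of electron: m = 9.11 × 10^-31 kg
No, relativistic corrections are not needed.

Using the non-relativistic de Broglie formula λ = h/(mv):

v = 0.4% × c = 1.199 × 10^6 m/s

λ = h/(mv)
λ = (6.626 × 10^-34 J·s) / (9.11 × 10^-31 kg × 1.199 × 10^6 m/s)
λ = 6.07 × 10^-10 m

Since v = 0.4% of c < 10% of c, relativistic corrections are NOT significant and this non-relativistic result is a good approximation.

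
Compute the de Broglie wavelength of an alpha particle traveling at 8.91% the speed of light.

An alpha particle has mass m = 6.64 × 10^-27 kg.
3.74 × 10^-15 m

Using the de Broglie relation λ = h/(mv):

v = 8.91% × c = 2.671 × 10^7 m/s

λ = h/(mv)
λ = (6.626 × 10^-34 J·s) / (6.64 × 10^-27 kg × 2.671 × 10^7 m/s)
λ = 3.74 × 10^-15 m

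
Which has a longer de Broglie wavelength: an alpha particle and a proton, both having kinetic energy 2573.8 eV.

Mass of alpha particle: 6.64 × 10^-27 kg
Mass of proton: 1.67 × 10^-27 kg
The proton has the longer wavelength.

Using λ = h/√(2mKE):

For alpha particle: λ₁ = h/√(2m₁KE) = 2.83 × 10^-13 m
For proton: λ₂ = h/√(2m₂KE) = 5.65 × 10^-13 m

Since λ ∝ 1/√m at constant kinetic energy, the lighter particle has the longer wavelength.

The proton has the longer de Broglie wavelength.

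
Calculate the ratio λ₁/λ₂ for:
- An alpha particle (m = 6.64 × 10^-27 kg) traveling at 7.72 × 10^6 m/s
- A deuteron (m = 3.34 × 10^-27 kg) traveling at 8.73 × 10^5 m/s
λ₁/λ₂ = 0.0569

Using λ = h/(mv):

λ₁ = h/(m₁v₁) = 1.29 × 10^-14 m
λ₂ = h/(m₂v₂) = 2.27 × 10^-13 m

Ratio λ₁/λ₂ = (m₂v₂)/(m₁v₁)
         = (3.34 × 10^-27 kg × 8.73 × 10^5 m/s) / (6.64 × 10^-27 kg × 7.72 × 10^6 m/s)
         = 0.0569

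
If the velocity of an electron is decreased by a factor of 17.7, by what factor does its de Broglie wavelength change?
The wavelength increases by a factor of 17.7.

From λ = h/(mv), the wavelength is inversely proportional to velocity:

λ ∝ 1/v

If v → v/17.7, then λ → 17.7λ

When velocity is decreased by a factor of 17.7, the wavelength increases by a factor of 17.7.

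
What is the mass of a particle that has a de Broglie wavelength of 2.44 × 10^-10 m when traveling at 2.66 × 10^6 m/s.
1.02 × 10^-30 kg

From the de Broglie relation λ = h/(mv), we solve for m:

m = h/(λv)
m = (6.626 × 10^-34 J·s) / (2.44 × 10^-10 m × 2.66 × 10^6 m/s)
m = 1.02 × 10^-30 kg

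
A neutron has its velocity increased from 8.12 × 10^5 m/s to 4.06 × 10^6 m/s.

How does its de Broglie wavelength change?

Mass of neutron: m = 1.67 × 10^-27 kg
The wavelength decreases by a factor of 5.

Using λ = h/(mv):

Initial wavelength: λ₁ = h/(mv₁) = 4.89 × 10^-13 m
Final wavelength: λ₂ = h/(mv₂) = 9.77 × 10^-14 m

Since λ ∝ 1/v, when velocity increases by a factor of 5, the wavelength decreases by a factor of 5.

λ₂/λ₁ = v₁/v₂ = 1/5

The wavelength decreases by a factor of 5.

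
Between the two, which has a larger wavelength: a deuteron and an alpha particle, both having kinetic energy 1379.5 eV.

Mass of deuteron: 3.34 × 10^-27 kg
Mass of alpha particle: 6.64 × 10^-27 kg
The deuteron has the longer wavelength.

Using λ = h/√(2mKE):

For deuteron: λ₁ = h/√(2m₁KE) = 5.45 × 10^-13 m
For alpha particle: λ₂ = h/√(2m₂KE) = 3.87 × 10^-13 m

Since λ ∝ 1/√m at constant kinetic energy, the lighter particle has the longer wavelength.

The deuteron has the longer de Broglie wavelength.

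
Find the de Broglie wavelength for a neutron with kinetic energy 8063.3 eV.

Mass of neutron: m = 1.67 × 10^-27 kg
3.19 × 10^-13 m

Using λ = h/√(2mKE):

First convert KE to Joules: KE = 8063.3 eV = 1.292 × 10^-15 J

λ = h/√(2mKE)
λ = (6.626 × 10^-34 J·s) / √(2 × 1.67 × 10^-27 kg × 1.292 × 10^-15 J)
λ = 3.19 × 10^-13 m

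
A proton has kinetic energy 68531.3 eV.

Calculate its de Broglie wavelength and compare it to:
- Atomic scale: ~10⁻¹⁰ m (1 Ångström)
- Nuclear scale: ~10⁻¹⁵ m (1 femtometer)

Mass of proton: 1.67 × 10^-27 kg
λ = 1.09 × 10^-13 m, which is between nuclear and atomic scales.

Using λ = h/√(2mKE):

KE = 68531.3 eV = 1.098 × 10^-14 J

λ = h/√(2mKE)
λ = (6.626 × 10^-34 J·s) / √(2 × 1.67 × 10^-27 kg × 1.098 × 10^-14 J)
λ = 1.09 × 10^-13 m

Comparison:
- Atomic scale (10⁻¹⁰ m): λ is 0.0011× this size
- Nuclear scale (10⁻¹⁵ m): λ is 1.1e+02× this size

The wavelength is between nuclear and atomic scales.

This wavelength is appropriate for probing atomic structure but too large for nuclear physics experiments.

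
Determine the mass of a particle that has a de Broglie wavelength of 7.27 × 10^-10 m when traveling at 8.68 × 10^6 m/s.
1.05 × 10^-31 kg

From the de Broglie relation λ = h/(mv), we solve for m:

m = h/(λv)
m = (6.626 × 10^-34 J·s) / (7.27 × 10^-10 m × 8.68 × 10^6 m/s)
m = 1.05 × 10^-31 kg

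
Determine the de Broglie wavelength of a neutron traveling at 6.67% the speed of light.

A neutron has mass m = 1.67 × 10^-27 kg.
1.98 × 10^-14 m

Using the de Broglie relation λ = h/(mv):

v = 6.67% × c = 2.000 × 10^7 m/s

λ = h/(mv)
λ = (6.626 × 10^-34 J·s) / (1.67 × 10^-27 kg × 2.000 × 10^7 m/s)
λ = 1.98 × 10^-14 m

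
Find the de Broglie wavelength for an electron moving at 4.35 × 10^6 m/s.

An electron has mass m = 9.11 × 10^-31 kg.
1.67 × 10^-10 m

Using the de Broglie relation λ = h/(mv):

λ = h/(mv)
λ = (6.626 × 10^-34 J·s) / (9.11 × 10^-31 kg × 4.35 × 10^6 m/s)
λ = 1.67 × 10^-10 m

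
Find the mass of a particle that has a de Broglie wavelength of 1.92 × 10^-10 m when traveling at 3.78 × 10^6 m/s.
9.13 × 10^-31 kg

From the de Broglie relation λ = h/(mv), we solve for m:

m = h/(λv)
m = (6.626 × 10^-34 J·s) / (1.92 × 10^-10 m × 3.78 × 10^6 m/s)
m = 9.13 × 10^-31 kg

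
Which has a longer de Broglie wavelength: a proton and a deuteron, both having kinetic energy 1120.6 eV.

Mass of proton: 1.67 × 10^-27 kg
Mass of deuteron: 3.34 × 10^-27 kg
The proton has the longer wavelength.

Using λ = h/√(2mKE):

For proton: λ₁ = h/√(2m₁KE) = 8.56 × 10^-13 m
For deuteron: λ₂ = h/√(2m₂KE) = 6.05 × 10^-13 m

Since λ ∝ 1/√m at constant kinetic energy, the lighter particle has the longer wavelength.

The proton has the longer de Broglie wavelength.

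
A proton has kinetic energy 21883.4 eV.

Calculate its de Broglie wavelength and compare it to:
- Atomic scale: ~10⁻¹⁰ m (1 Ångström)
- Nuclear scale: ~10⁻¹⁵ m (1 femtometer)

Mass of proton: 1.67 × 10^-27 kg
λ = 1.94 × 10^-13 m, which is between nuclear and atomic scales.

Using λ = h/√(2mKE):

KE = 21883.4 eV = 3.506 × 10^-15 J

λ = h/√(2mKE)
λ = (6.626 × 10^-34 J·s) / √(2 × 1.67 × 10^-27 kg × 3.506 × 10^-15 J)
λ = 1.94 × 10^-13 m

Comparison:
- Atomic scale (10⁻¹⁰ m): λ is 0.0019× this size
- Nuclear scale (10⁻¹⁵ m): λ is 1.9e+02× this size

The wavelength is between nuclear and atomic scales.

This wavelength is appropriate for probing atomic structure but too large for nuclear physics experiments.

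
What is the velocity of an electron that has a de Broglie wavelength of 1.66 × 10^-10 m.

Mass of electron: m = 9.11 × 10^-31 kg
4.38 × 10^6 m/s

From the de Broglie relation λ = h/(mv), we solve for v:

v = h/(mλ)
v = (6.626 × 10^-34 J·s) / (9.11 × 10^-31 kg × 1.66 × 10^-10 m)
v = 4.38 × 10^6 m/s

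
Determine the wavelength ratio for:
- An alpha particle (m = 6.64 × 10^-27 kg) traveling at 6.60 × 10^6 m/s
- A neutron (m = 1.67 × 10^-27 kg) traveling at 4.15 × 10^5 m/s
λ₁/λ₂ = 0.0158

Using λ = h/(mv):

λ₁ = h/(m₁v₁) = 1.51 × 10^-14 m
λ₂ = h/(m₂v₂) = 9.56 × 10^-13 m

Ratio λ₁/λ₂ = (m₂v₂)/(m₁v₁)
         = (1.67 × 10^-27 kg × 4.15 × 10^5 m/s) / (6.64 × 10^-27 kg × 6.60 × 10^6 m/s)
         = 0.0158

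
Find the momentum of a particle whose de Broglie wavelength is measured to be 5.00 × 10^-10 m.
1.33 × 10^-24 kg·m/s

From the de Broglie relation λ = h/p, we solve for p:

p = h/λ
p = (6.626 × 10^-34 J·s) / (5.00 × 10^-10 m)
p = 1.33 × 10^-24 kg·m/s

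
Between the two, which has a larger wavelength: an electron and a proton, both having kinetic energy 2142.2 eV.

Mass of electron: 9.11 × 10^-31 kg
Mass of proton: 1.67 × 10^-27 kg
The electron has the longer wavelength.

Using λ = h/√(2mKE):

For electron: λ₁ = h/√(2m₁KE) = 2.65 × 10^-11 m
For proton: λ₂ = h/√(2m₂KE) = 6.19 × 10^-13 m

Since λ ∝ 1/√m at constant kinetic energy, the lighter particle has the longer wavelength.

The electron has the longer de Broglie wavelength.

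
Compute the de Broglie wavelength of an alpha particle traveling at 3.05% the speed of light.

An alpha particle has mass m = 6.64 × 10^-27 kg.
1.09 × 10^-14 m

Using the de Broglie relation λ = h/(mv):

v = 3.05% × c = 9.144 × 10^6 m/s

λ = h/(mv)
λ = (6.626 × 10^-34 J·s) / (6.64 × 10^-27 kg × 9.144 × 10^6 m/s)
λ = 1.09 × 10^-14 m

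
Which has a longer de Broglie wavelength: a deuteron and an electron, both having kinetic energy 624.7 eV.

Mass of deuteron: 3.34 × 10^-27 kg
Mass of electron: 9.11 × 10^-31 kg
The electron has the longer wavelength.

Using λ = h/√(2mKE):

For deuteron: λ₁ = h/√(2m₁KE) = 8.10 × 10^-13 m
For electron: λ₂ = h/√(2m₂KE) = 4.91 × 10^-11 m

Since λ ∝ 1/√m at constant kinetic energy, the lighter particle has the longer wavelength.

The electron has the longer de Broglie wavelength.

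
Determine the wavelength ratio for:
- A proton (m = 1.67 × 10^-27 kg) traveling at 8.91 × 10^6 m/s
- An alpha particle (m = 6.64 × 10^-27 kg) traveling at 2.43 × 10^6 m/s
λ₁/λ₂ = 1.08

Using λ = h/(mv):

λ₁ = h/(m₁v₁) = 4.45 × 10^-14 m
λ₂ = h/(m₂v₂) = 4.11 × 10^-14 m

Ratio λ₁/λ₂ = (m₂v₂)/(m₁v₁)
         = (6.64 × 10^-27 kg × 2.43 × 10^6 m/s) / (1.67 × 10^-27 kg × 8.91 × 10^6 m/s)
         = 1.08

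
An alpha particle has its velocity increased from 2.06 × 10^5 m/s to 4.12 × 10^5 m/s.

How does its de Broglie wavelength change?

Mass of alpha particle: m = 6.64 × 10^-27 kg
The wavelength decreases by a factor of 2.

Using λ = h/(mv):

Initial wavelength: λ₁ = h/(mv₁) = 4.84 × 10^-13 m
Final wavelength: λ₂ = h/(mv₂) = 2.42 × 10^-13 m

Since λ ∝ 1/v, when velocity increases by a factor of 2, the wavelength decreases by a factor of 2.

λ₂/λ₁ = v₁/v₂ = 1/2

The wavelength decreases by a factor of 2.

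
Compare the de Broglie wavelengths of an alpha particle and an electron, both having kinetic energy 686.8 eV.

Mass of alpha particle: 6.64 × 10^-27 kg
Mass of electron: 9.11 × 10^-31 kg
The electron has the longer wavelength.

Using λ = h/√(2mKE):

For alpha particle: λ₁ = h/√(2m₁KE) = 5.48 × 10^-13 m
For electron: λ₂ = h/√(2m₂KE) = 4.68 × 10^-11 m

Since λ ∝ 1/√m at constant kinetic energy, the lighter particle has the longer wavelength.

The electron has the longer de Broglie wavelength.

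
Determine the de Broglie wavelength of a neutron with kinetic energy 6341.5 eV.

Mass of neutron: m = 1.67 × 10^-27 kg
3.60 × 10^-13 m

Using λ = h/√(2mKE):

First convert KE to Joules: KE = 6341.5 eV = 1.016 × 10^-15 J

λ = h/√(2mKE)
λ = (6.626 × 10^-34 J·s) / √(2 × 1.67 × 10^-27 kg × 1.016 × 10^-15 J)
λ = 3.60 × 10^-13 m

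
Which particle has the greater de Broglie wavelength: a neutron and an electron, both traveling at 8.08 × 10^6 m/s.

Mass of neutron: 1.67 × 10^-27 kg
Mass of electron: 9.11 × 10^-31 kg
The electron has the longer wavelength.

Using λ = h/(mv), since both particles have the same velocity, the wavelength depends only on mass.

For neutron: λ₁ = h/(m₁v) = 4.91 × 10^-14 m
For electron: λ₂ = h/(m₂v) = 9.00 × 10^-11 m

Since λ ∝ 1/m at constant velocity, the lighter particle has the longer wavelength.

The electron has the longer de Broglie wavelength.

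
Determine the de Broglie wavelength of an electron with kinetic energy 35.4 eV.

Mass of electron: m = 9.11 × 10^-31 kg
2.06 × 10^-10 m

Using λ = h/√(2mKE):

First convert KE to Joules: KE = 35.4 eV = 5.672 × 10^-18 J

λ = h/√(2mKE)
λ = (6.626 × 10^-34 J·s) / √(2 × 9.11 × 10^-31 kg × 5.672 × 10^-18 J)
λ = 2.06 × 10^-10 m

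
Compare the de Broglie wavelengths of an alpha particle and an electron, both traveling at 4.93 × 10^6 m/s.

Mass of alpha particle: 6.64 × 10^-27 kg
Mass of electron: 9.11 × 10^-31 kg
The electron has the longer wavelength.

Using λ = h/(mv), since both particles have the same velocity, the wavelength depends only on mass.

For alpha particle: λ₁ = h/(m₁v) = 2.02 × 10^-14 m
For electron: λ₂ = h/(m₂v) = 1.48 × 10^-10 m

Since λ ∝ 1/m at constant velocity, the lighter particle has the longer wavelength.

The electron has the longer de Broglie wavelength.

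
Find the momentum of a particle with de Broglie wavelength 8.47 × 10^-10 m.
7.82 × 10^-25 kg·m/s

From the de Broglie relation λ = h/p, we solve for p:

p = h/λ
p = (6.626 × 10^-34 J·s) / (8.47 × 10^-10 m)
p = 7.82 × 10^-25 kg·m/s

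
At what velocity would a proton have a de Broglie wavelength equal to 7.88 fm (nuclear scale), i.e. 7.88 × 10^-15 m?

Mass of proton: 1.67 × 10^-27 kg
5.04 × 10^7 m/s

From λ = h/(mv), solve for v:

v = h/(mλ)
v = (6.626 × 10^-34 J·s) / (1.67 × 10^-27 kg × 7.88 × 10^-15 m)
v = 5.04 × 10^7 m/s

Note: This velocity is 16.8% of the speed of light, so relativistic corrections would be needed for a more accurate calculation.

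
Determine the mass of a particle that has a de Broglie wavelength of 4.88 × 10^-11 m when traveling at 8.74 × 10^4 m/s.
1.55 × 10^-28 kg

From the de Broglie relation λ = h/(mv), we solve for m:

m = h/(λv)
m = (6.626 × 10^-34 J·s) / (4.88 × 10^-11 m × 8.74 × 10^4 m/s)
m = 1.55 × 10^-28 kg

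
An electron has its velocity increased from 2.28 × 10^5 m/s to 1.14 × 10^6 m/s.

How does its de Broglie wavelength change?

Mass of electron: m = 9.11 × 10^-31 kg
The wavelength decreases by a factor of 5.

Using λ = h/(mv):

Initial wavelength: λ₁ = h/(mv₁) = 3.19 × 10^-9 m
Final wavelength: λ₂ = h/(mv₂) = 6.38 × 10^-10 m

Since λ ∝ 1/v, when velocity increases by a factor of 5, the wavelength decreases by a factor of 5.

λ₂/λ₁ = v₁/v₂ = 1/5

The wavelength decreases by a factor of 5.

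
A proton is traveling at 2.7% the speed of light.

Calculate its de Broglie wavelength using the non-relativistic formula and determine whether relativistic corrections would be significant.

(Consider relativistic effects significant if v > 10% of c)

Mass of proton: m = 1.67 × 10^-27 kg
No, relativistic corrections are not needed.

Using the non-relativistic de Broglie formula λ = h/(mv):

v = 2.7% × c = 8.094 × 10^6 m/s

λ = h/(mv)
λ = (6.626 × 10^-34 J·s) / (1.67 × 10^-27 kg × 8.094 × 10^6 m/s)
λ = 4.90 × 10^-14 m

Since v = 2.7% of c < 10% of c, relativistic corrections are NOT significant and this non-relativistic result is a good approximation.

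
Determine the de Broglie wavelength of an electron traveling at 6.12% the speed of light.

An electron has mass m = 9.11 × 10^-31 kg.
3.96 × 10^-11 m

Using the de Broglie relation λ = h/(mv):

v = 6.12% × c = 1.835 × 10^7 m/s

λ = h/(mv)
λ = (6.626 × 10^-34 J·s) / (9.11 × 10^-31 kg × 1.835 × 10^7 m/s)
λ = 3.96 × 10^-11 m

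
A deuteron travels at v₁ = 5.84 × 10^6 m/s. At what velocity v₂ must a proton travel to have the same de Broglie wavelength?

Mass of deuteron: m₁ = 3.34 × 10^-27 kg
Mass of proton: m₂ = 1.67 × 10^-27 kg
v₂ = 1.17 × 10^7 m/s

For equal de Broglie wavelengths: λ₁ = λ₂

h/(m₁v₁) = h/(m₂v₂)
m₁v₁ = m₂v₂
v₂ = v₁ · (m₁/m₂)

v₂ = 5.84 × 10^6 m/s × (3.34 × 10^-27 kg / 1.67 × 10^-27 kg)
v₂ = 1.17 × 10^7 m/s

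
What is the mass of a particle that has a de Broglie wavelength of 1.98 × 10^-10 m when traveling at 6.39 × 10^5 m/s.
5.24 × 10^-30 kg

From the de Broglie relation λ = h/(mv), we solve for m:

m = h/(λv)
m = (6.626 × 10^-34 J·s) / (1.98 × 10^-10 m × 6.39 × 10^5 m/s)
m = 5.24 × 10^-30 kg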